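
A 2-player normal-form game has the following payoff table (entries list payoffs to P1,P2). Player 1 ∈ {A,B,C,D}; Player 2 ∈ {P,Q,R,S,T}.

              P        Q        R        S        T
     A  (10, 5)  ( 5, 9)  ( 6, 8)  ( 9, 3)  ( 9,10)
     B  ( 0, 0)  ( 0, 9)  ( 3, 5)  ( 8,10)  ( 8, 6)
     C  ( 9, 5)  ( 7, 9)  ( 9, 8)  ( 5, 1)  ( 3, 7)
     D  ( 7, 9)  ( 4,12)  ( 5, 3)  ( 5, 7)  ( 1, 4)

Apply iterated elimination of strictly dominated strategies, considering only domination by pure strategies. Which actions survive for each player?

IESDS → P1:{A,C} P2:{Q,T}

P1 drop B (A beats it: P:10>0 Q:5>0 R:6>3 S:9>8 T:9>8)
P1 drop D (A beats it: P:10>7 Q:5>4 R:6>5 S:9>5 T:9>1)
P2 drop P (Q beats it: A:9>5 C:9>5)
P2 drop R (Q beats it: A:9>8 C:9>8)
P2 drop S (Q beats it: A:9>3 C:9>1)
P1→{A,C} P2→{Q,T}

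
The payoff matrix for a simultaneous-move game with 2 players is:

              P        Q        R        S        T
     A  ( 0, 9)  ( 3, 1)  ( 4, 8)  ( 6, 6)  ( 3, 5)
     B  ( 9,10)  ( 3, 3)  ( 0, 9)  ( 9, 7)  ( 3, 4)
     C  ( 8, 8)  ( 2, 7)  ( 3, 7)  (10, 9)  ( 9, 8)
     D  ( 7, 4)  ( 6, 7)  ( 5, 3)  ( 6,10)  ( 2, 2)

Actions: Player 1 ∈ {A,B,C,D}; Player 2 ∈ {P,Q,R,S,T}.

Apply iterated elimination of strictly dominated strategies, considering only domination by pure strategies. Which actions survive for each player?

P2 drop Q (S beats it: A:6>1 B:7>3 C:9>7 D:10>7)
P2 drop R (P beats it: A:9>8 B:10>9 C:8>7 D:4>3)
P1 drop A (C beats it: P:8>0 S:10>6 T:9>3)
P1 drop D (B beats it: P:9>7 S:9>6 T:3>2)
P2 drop T (S beats it: B:7>4 C:9>8)
P1→{B,C} P2→{P,S}

Survivors P1:{B,C} P2:{P,S}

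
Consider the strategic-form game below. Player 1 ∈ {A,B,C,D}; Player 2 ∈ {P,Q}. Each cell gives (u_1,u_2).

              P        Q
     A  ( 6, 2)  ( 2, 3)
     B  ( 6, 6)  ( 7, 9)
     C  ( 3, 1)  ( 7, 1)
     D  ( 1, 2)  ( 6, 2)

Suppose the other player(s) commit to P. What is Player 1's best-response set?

BR_1 = {A,B}

u_1(A vs P) = 6
u_1(B vs P) = 6
u_1(C vs P) = 3
u_1(D vs P) = 1
max payoff 6 at {A,B}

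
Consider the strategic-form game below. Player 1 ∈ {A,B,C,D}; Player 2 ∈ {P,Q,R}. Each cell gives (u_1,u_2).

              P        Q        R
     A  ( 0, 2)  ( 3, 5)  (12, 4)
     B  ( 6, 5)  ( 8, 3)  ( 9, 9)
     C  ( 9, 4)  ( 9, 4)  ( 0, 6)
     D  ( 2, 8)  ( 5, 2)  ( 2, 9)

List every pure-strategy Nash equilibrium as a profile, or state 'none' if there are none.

No pure NE.

(A,P): not NE [P1→C gives 9>0; P2→Q gives 5>2]
(A,Q): not NE [P1→C gives 9>3]
(A,R): not NE [P2→Q gives 5>4]
(B,P): not NE [P1→C gives 9>6; P2→R gives 9>5]
(B,Q): not NE [P1→C gives 9>8; P2→R gives 9>3]
(B,R): not NE [P1→A gives 12>9]
(C,P): not NE [P2→R gives 6>4]
(C,Q): not NE [P2→R gives 6>4]
(C,R): not NE [P1→A gives 12>0]
(D,P): not NE [P1→C gives 9>2; P2→R gives 9>8]
(D,Q): not NE [P1→C gives 9>5; P2→R gives 9>2]
(D,R): not NE [P1→A gives 12>2]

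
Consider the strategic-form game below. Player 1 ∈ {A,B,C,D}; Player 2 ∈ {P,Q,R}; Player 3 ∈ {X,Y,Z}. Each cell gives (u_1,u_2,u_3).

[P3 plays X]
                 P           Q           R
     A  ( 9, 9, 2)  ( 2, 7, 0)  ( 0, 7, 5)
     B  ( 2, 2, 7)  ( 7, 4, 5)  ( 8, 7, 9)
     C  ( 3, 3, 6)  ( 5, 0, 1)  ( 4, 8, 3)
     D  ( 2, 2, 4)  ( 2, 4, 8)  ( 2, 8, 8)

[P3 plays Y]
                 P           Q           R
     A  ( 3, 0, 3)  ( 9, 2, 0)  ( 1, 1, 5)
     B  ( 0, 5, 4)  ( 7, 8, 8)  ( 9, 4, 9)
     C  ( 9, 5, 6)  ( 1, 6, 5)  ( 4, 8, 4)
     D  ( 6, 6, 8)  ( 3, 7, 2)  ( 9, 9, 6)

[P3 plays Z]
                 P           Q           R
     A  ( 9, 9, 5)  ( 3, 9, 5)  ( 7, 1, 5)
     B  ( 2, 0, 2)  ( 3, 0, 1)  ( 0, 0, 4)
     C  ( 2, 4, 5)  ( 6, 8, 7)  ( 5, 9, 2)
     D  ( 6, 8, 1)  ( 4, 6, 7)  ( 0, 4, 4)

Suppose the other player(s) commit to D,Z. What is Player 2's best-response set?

u_2(P vs D,Z) = 8
u_2(Q vs D,Z) = 6
u_2(R vs D,Z) = 4
max payoff 8 at {P}

P2 best: {P}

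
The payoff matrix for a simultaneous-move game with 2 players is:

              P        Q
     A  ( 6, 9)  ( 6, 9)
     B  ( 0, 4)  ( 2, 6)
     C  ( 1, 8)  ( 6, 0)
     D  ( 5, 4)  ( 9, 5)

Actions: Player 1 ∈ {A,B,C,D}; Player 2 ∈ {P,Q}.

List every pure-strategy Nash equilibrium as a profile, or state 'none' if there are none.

Nash profiles: (A,P), (D,Q)

(A,P): NE
(A,Q): not NE [P1→D gives 9>6]
(B,P): not NE [P1→A gives 6>0; P2→Q gives 6>4]
(B,Q): not NE [P1→D gives 9>2]
(C,P): not NE [P1→A gives 6>1]
(C,Q): not NE [P1→D gives 9>6; P2→P gives 8>0]
(D,P): not NE [P1→A gives 6>5; P2→Q gives 5>4]
(D,Q): NE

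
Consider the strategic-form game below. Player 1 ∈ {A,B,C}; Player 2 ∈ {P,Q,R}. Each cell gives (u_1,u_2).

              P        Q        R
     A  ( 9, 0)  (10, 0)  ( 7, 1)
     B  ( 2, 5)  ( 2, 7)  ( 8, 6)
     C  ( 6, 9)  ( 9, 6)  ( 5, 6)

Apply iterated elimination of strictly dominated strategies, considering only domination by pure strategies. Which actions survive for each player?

Remaining: P1:{A,B} P2:{Q,R}

P1 drop C (A beats it: P:9>6 Q:10>9 R:7>5)
P2 drop P (R beats it: A:1>0 B:6>5)
P1→{A,B} P2→{Q,R}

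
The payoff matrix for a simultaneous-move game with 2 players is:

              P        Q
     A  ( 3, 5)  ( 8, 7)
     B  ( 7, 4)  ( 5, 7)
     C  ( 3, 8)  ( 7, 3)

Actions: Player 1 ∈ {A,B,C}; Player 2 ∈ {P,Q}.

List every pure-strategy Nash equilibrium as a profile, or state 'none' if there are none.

PSNE = {(A,Q)}

(A,P): not NE [P1→B gives 7>3; P2→Q gives 7>5]
(A,Q): NE
(B,P): not NE [P2→Q gives 7>4]
(B,Q): not NE [P1→A gives 8>5]
(C,P): not NE [P1→B gives 7>3]
(C,Q): not NE [P1→A gives 8>7; P2→P gives 8>3]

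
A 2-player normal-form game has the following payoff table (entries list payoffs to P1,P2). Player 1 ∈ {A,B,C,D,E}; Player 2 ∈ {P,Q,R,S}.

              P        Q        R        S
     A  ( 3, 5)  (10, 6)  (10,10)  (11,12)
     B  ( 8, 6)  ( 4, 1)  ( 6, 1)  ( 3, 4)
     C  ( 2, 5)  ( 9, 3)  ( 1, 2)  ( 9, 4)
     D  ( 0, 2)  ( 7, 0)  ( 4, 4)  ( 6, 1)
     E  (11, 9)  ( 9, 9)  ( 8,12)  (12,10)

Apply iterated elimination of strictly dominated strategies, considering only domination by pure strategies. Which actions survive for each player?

P1 drop B (E beats it: P:11>8 Q:9>4 R:8>6 S:12>3)
P1 drop C (A beats it: P:3>2 Q:10>9 R:10>1 S:11>9)
P1 drop D (A beats it: P:3>0 Q:10>7 R:10>4 S:11>6)
P2 drop P (R beats it: A:10>5 E:12>9)
P2 drop Q (R beats it: A:10>6 E:12>9)
P1→{A,E} P2→{R,S}

Survivors P1:{A,E} P2:{R,S}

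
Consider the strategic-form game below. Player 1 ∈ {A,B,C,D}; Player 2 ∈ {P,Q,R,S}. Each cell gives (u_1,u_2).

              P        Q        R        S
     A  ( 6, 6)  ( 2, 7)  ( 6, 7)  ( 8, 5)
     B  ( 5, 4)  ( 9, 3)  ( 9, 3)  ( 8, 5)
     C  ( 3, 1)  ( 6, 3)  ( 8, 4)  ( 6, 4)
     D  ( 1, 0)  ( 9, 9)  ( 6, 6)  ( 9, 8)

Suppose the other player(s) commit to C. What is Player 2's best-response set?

BR_2 = {R,S}

u_2(P vs C) = 1
u_2(Q vs C) = 3
u_2(R vs C) = 4
u_2(S vs C) = 4
max payoff 4 at {R,S}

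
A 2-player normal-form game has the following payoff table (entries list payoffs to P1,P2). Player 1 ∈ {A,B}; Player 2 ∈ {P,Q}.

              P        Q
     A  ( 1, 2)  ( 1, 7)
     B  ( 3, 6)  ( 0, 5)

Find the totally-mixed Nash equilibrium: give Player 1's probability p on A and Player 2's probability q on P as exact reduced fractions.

P1 mixes 1/6 on A; P2 mixes 1/3 on P

P1 indiff ⇒ q·1+(1-q)·1 = q·3+(1-q)·0 ⇒ q(-2) = (1-q)(-1) ⇒ q = 1/3
P2 indiff ⇒ p·2+(1-p)·6 = p·7+(1-p)·5 ⇒ p(-5) = (1-p)(-1) ⇒ p = 1/6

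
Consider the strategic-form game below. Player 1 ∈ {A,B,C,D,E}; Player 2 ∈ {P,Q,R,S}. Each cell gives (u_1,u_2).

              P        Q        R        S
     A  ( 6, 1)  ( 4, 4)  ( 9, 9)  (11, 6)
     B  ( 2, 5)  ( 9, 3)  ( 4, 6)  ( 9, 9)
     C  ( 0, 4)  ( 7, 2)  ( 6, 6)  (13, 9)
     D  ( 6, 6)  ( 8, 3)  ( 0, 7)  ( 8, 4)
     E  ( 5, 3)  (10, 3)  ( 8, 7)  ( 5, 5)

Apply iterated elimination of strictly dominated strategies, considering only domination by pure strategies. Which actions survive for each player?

IESDS → P1:{A,C} P2:{R,S}

P2 drop P (R beats it: A:9>1 B:6>5 C:6>4 D:7>6 E:7>3)
P1 drop D (B beats it: Q:9>8 R:4>0 S:9>8)
P2 drop Q (R beats it: A:9>4 B:6>3 C:6>2 E:7>3)
P1 drop B (A beats it: R:9>4 S:11>9)
P1 drop E (A beats it: R:9>8 S:11>5)
P1→{A,C} P2→{R,S}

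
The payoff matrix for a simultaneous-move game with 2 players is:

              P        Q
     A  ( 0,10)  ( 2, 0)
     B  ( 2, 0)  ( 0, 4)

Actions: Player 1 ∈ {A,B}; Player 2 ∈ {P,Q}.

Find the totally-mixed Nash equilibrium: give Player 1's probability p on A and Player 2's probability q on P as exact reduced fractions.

P1 indiff ⇒ q·0+(1-q)·2 = q·2+(1-q)·0 ⇒ q(-2) = (1-q)(-2) ⇒ q = 1/2
P2 indiff ⇒ p·10+(1-p)·0 = p·0+(1-p)·4 ⇒ p(10) = (1-p)(4) ⇒ p = 2/7

P1 mixes 2/7 on A; P2 mixes 1/2 on P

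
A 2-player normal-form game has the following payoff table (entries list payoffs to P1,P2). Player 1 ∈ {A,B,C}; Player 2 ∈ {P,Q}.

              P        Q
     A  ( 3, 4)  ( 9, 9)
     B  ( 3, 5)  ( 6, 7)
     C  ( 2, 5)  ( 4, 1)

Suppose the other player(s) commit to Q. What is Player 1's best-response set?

P1 best: {A}

u_1(A vs Q) = 9
u_1(B vs Q) = 6
u_1(C vs Q) = 4
max payoff 9 at {A}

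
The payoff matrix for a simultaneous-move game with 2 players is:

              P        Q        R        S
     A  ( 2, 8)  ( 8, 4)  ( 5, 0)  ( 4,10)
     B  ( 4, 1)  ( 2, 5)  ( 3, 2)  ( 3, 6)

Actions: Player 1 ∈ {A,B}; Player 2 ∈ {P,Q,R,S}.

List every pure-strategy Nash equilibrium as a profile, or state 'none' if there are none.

NE set: (A,S)

(A,P): not NE [P1→B gives 4>2; P2→S gives 10>8]
(A,Q): not NE [P2→S gives 10>4]
(A,R): not NE [P2→S gives 10>0]
(A,S): NE
(B,P): not NE [P2→S gives 6>1]
(B,Q): not NE [P1→A gives 8>2; P2→S gives 6>5]
(B,R): not NE [P1→A gives 5>3; P2→S gives 6>2]
(B,S): not NE [P1→A gives 4>3]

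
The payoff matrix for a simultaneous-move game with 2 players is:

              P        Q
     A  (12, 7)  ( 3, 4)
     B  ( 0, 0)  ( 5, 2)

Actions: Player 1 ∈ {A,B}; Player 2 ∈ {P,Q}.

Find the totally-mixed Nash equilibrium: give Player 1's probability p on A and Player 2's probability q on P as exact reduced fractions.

P1 indiff ⇒ q·12+(1-q)·3 = q·0+(1-q)·5 ⇒ q(12) = (1-q)(2) ⇒ q = 1/7
P2 indiff ⇒ p·7+(1-p)·0 = p·4+(1-p)·2 ⇒ p(3) = (1-p)(2) ⇒ p = 2/5

P1 mixes 2/5 on A; P2 mixes 1/7 on P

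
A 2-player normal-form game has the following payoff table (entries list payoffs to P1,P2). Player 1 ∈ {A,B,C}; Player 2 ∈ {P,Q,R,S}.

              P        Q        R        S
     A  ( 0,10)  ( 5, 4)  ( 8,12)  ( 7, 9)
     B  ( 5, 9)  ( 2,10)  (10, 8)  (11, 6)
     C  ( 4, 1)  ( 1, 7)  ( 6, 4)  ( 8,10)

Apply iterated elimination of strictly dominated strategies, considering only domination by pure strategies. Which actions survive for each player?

IESDS → P1:{A,B} P2:{P,Q,R}

P1 drop C (B beats it: P:5>4 Q:2>1 R:10>6 S:11>8)
P2 drop S (P beats it: A:10>9 B:9>6)
P1→{A,B} P2→{P,Q,R}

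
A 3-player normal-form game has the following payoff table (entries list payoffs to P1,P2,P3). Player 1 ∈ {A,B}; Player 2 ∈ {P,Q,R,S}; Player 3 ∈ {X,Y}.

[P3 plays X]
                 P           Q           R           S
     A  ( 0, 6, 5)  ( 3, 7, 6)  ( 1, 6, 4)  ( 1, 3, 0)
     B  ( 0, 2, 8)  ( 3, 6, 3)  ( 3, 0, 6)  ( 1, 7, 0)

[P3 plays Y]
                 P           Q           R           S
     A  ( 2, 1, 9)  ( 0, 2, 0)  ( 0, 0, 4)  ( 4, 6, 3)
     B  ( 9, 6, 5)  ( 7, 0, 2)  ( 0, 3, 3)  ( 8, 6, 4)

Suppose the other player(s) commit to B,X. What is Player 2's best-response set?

argmax u_2 = {S}

u_2(P vs B,X) = 2
u_2(Q vs B,X) = 6
u_2(R vs B,X) = 0
u_2(S vs B,X) = 7
max payoff 7 at {S}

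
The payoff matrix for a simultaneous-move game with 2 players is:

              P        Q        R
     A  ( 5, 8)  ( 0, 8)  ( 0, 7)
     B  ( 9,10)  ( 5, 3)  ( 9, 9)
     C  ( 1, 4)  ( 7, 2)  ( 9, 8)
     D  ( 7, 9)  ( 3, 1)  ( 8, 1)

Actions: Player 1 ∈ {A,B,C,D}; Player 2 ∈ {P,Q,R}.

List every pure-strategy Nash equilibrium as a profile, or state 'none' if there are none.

Nash profiles: (B,P), (C,R)

(A,P): not NE [P1→B gives 9>5]
(A,Q): not NE [P1→C gives 7>0]
(A,R): not NE [P1→C gives 9>0; P2→Q gives 8>7]
(B,P): NE
(B,Q): not NE [P1→C gives 7>5; P2→P gives 10>3]
(B,R): not NE [P2→P gives 10>9]
(C,P): not NE [P1→B gives 9>1; P2→R gives 8>4]
(C,Q): not NE [P2→R gives 8>2]
(C,R): NE
(D,P): not NE [P1→B gives 9>7]
(D,Q): not NE [P1→C gives 7>3; P2→P gives 9>1]
(D,R): not NE [P1→C gives 9>8; P2→P gives 9>1]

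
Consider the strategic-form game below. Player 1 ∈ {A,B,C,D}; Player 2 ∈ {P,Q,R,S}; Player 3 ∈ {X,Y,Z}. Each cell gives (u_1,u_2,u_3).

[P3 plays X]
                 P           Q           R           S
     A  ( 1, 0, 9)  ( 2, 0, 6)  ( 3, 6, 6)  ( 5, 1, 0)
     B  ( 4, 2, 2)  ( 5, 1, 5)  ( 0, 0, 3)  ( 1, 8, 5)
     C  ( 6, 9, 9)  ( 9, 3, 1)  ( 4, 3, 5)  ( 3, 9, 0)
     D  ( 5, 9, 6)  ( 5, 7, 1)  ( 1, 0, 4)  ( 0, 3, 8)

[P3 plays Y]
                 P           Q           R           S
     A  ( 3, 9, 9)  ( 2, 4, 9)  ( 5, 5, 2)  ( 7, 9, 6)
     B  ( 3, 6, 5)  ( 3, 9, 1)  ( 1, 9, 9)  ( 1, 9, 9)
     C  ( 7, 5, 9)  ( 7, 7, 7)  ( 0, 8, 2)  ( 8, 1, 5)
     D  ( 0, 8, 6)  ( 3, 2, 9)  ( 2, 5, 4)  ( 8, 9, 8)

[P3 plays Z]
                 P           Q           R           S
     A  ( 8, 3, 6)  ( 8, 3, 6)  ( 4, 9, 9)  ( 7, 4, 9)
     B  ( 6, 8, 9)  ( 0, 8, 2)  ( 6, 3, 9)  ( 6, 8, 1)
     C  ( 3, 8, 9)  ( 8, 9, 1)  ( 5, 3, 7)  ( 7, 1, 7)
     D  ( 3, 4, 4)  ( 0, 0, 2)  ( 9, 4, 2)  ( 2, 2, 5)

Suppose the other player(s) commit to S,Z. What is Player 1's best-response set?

u_1(A vs S,Z) = 7
u_1(B vs S,Z) = 6
u_1(C vs S,Z) = 7
u_1(D vs S,Z) = 2
max payoff 7 at {A,C}

BR_1 = {A,C}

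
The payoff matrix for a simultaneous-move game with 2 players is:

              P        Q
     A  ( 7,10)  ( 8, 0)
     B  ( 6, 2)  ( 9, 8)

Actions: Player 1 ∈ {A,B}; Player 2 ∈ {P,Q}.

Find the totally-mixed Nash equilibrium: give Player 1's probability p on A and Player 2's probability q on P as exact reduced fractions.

P1 indiff ⇒ q·7+(1-q)·8 = q·6+(1-q)·9 ⇒ q(1) = (1-q)(1) ⇒ q = 1/2
P2 indiff ⇒ p·10+(1-p)·2 = p·0+(1-p)·8 ⇒ p(10) = (1-p)(6) ⇒ p = 3/8

(p,q) = (3/8, 1/2)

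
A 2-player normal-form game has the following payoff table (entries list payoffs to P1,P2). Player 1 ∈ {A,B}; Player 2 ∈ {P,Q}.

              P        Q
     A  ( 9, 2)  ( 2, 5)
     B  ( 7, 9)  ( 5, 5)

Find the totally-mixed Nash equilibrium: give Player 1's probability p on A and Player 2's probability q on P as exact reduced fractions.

P1 indiff ⇒ q·9+(1-q)·2 = q·7+(1-q)·5 ⇒ q(2) = (1-q)(3) ⇒ q = 3/5
P2 indiff ⇒ p·2+(1-p)·9 = p·5+(1-p)·5 ⇒ p(-3) = (1-p)(-4) ⇒ p = 4/7

(p,q) = (4/7, 3/5)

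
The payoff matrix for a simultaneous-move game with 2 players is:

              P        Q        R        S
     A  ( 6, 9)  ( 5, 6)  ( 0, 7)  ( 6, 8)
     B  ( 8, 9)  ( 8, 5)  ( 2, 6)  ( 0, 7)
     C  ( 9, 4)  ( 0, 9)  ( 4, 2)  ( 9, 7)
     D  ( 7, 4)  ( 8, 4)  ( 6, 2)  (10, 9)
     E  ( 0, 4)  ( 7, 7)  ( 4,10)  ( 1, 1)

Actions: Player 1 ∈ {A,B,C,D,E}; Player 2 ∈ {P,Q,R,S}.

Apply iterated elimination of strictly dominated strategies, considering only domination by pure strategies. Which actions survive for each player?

P1 drop A (D beats it: P:7>6 Q:8>5 R:6>0 S:10>6)
P1 drop E (D beats it: P:7>0 Q:8>7 R:6>4 S:10>1)
P2 drop R (P beats it: B:9>6 C:4>2 D:4>2)
P1→{B,C,D} P2→{P,Q,S}

Survivors P1:{B,C,D} P2:{P,Q,S}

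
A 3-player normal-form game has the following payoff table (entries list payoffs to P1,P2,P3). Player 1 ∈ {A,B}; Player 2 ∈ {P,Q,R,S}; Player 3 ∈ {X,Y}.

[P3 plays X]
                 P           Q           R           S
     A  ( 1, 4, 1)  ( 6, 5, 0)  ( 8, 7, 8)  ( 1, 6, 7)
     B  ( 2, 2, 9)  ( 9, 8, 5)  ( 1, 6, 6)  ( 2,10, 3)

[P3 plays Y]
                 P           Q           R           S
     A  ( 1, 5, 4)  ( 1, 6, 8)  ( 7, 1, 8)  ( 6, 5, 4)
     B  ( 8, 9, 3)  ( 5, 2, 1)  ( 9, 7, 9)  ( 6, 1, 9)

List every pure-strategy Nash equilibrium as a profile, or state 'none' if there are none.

PSNE = {(A,R,X)}

(A,P,X): not NE [P1→B gives 2>1; P2→R gives 7>4; P3→Y gives 4>1]
(A,P,Y): not NE [P1→B gives 8>1; P2→Q gives 6>5]
(A,Q,X): not NE [P1→B gives 9>6; P2→R gives 7>5; P3→Y gives 8>0]
(A,Q,Y): not NE [P1→B gives 5>1]
(A,R,X): NE
(A,R,Y): not NE [P1→B gives 9>7; P2→Q gives 6>1]
(A,S,X): not NE [P1→B gives 2>1; P2→R gives 7>6]
(A,S,Y): not NE [P2→Q gives 6>5; P3→X gives 7>4]
(B,P,X): not NE [P2→S gives 10>2]
(B,P,Y): not NE [P3→X gives 9>3]
(B,Q,X): not NE [P2→S gives 10>8]
(B,Q,Y): not NE [P2→P gives 9>2; P3→X gives 5>1]
(B,R,X): not NE [P1→A gives 8>1; P2→S gives 10>6; P3→Y gives 9>6]
(B,R,Y): not NE [P2→P gives 9>7]
(B,S,X): not NE [P3→Y gives 9>3]
(B,S,Y): not NE [P2→P gives 9>1]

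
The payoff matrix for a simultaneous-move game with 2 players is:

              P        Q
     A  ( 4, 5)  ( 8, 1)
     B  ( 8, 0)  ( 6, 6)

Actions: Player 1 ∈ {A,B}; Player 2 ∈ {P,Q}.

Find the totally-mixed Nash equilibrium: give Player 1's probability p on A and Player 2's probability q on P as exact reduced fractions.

p=3/5, q=1/3

P1 indiff ⇒ q·4+(1-q)·8 = q·8+(1-q)·6 ⇒ q(-4) = (1-q)(-2) ⇒ q = 1/3
P2 indiff ⇒ p·5+(1-p)·0 = p·1+(1-p)·6 ⇒ p(4) = (1-p)(6) ⇒ p = 3/5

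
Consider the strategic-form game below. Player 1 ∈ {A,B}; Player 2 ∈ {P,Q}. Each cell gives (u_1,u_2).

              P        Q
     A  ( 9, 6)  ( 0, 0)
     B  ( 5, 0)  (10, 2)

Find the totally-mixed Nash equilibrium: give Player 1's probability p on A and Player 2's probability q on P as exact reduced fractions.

P1 mixes 1/4 on A; P2 mixes 5/7 on P

P1 indiff ⇒ q·9+(1-q)·0 = q·5+(1-q)·10 ⇒ q(4) = (1-q)(10) ⇒ q = 5/7
P2 indiff ⇒ p·6+(1-p)·0 = p·0+(1-p)·2 ⇒ p(6) = (1-p)(2) ⇒ p = 1/4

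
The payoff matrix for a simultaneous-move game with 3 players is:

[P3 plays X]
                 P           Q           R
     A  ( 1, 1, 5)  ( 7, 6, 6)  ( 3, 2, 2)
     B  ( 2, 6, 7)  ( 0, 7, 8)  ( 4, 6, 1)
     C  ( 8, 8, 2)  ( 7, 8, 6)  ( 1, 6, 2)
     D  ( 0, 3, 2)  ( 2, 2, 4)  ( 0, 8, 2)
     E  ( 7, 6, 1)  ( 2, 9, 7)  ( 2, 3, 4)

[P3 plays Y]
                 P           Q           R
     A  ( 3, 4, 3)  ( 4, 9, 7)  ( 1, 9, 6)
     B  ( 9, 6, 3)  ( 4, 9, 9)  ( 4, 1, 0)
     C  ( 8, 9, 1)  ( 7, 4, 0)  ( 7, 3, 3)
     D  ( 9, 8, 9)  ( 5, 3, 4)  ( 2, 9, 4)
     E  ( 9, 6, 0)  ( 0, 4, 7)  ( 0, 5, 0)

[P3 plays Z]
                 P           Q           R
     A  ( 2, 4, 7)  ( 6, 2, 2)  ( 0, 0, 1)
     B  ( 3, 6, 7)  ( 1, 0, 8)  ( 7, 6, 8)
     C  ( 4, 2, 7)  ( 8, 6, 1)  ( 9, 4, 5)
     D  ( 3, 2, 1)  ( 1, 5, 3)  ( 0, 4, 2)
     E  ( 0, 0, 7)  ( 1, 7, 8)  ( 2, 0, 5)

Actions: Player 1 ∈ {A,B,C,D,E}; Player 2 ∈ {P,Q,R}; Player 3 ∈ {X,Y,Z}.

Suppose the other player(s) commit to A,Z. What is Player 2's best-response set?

u_2(P vs A,Z) = 4
u_2(Q vs A,Z) = 2
u_2(R vs A,Z) = 0
max payoff 4 at {P}

argmax u_2 = {P}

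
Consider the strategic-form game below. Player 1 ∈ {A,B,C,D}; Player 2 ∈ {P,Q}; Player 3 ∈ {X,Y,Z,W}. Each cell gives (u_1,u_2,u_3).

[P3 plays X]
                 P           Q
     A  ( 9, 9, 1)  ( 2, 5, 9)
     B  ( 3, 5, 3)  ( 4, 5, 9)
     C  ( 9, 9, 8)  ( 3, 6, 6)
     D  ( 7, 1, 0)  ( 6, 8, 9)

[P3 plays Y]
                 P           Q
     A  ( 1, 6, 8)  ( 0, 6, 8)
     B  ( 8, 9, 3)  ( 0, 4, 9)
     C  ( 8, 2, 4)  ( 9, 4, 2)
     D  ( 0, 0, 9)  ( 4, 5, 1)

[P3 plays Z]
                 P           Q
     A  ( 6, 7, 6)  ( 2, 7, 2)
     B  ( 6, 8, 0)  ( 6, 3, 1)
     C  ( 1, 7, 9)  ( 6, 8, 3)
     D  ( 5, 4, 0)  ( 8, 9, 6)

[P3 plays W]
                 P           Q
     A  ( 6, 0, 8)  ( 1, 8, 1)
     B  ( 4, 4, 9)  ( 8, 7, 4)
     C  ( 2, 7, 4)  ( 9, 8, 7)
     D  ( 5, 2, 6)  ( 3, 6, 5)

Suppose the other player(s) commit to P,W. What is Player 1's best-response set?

BR_1 = {A}

u_1(A vs P,W) = 6
u_1(B vs P,W) = 4
u_1(C vs P,W) = 2
u_1(D vs P,W) = 5
max payoff 6 at {A}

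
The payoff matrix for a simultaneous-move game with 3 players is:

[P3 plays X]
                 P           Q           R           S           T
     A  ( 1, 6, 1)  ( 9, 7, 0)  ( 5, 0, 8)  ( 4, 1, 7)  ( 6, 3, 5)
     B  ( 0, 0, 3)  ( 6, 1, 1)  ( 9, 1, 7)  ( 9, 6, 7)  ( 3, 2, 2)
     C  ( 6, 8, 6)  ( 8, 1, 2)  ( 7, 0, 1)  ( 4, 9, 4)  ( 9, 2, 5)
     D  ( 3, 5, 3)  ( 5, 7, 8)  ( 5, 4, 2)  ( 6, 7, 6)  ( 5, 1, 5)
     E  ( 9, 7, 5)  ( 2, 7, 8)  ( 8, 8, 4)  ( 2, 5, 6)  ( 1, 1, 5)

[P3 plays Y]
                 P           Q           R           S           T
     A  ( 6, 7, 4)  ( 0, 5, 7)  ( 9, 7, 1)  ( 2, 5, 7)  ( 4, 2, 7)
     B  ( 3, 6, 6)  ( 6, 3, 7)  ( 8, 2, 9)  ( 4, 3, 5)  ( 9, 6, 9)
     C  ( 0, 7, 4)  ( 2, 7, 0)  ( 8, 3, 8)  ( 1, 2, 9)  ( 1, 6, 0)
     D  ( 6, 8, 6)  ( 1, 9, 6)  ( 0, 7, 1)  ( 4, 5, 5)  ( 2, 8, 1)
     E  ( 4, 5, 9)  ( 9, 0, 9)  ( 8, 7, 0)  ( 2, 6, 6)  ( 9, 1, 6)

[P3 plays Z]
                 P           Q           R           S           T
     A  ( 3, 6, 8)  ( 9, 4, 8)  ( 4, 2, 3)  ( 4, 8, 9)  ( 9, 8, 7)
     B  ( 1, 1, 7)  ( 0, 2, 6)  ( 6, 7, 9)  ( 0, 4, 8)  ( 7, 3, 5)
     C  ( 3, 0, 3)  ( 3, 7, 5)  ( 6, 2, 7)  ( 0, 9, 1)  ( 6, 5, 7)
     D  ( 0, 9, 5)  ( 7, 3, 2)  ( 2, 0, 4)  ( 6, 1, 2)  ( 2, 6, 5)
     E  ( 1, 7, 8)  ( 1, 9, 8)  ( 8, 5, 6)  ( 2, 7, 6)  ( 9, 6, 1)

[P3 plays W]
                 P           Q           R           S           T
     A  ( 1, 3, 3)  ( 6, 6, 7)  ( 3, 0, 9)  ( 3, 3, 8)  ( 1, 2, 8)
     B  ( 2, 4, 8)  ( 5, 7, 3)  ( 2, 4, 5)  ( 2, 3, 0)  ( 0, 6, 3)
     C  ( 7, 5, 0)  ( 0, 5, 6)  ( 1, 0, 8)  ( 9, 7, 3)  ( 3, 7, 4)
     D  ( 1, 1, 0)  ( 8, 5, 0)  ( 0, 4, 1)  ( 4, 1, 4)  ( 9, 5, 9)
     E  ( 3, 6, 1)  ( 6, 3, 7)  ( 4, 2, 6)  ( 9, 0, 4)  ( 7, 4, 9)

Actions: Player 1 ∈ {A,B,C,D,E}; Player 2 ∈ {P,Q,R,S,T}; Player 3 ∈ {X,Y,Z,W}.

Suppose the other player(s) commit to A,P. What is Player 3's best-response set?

P3 best: {Z}

u_3(X vs A,P) = 1
u_3(Y vs A,P) = 4
u_3(Z vs A,P) = 8
u_3(W vs A,P) = 3
max payoff 8 at {Z}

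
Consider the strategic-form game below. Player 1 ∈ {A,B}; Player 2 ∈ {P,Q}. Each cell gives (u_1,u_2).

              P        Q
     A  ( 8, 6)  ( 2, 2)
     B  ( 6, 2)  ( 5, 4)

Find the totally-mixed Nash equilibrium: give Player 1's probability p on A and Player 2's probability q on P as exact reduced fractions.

P1 indiff ⇒ q·8+(1-q)·2 = q·6+(1-q)·5 ⇒ q(2) = (1-q)(3) ⇒ q = 3/5
P2 indiff ⇒ p·6+(1-p)·2 = p·2+(1-p)·4 ⇒ p(4) = (1-p)(2) ⇒ p = 1/3

p=1/3, q=3/5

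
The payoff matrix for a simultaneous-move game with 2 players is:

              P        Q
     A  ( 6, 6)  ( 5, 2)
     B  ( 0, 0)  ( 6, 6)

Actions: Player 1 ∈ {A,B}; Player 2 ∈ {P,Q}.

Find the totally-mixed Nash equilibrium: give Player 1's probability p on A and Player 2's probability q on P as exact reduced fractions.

P1 indiff ⇒ q·6+(1-q)·5 = q·0+(1-q)·6 ⇒ q(6) = (1-q)(1) ⇒ q = 1/7
P2 indiff ⇒ p·6+(1-p)·0 = p·2+(1-p)·6 ⇒ p(4) = (1-p)(6) ⇒ p = 3/5

P1 mixes 3/5 on A; P2 mixes 1/7 on P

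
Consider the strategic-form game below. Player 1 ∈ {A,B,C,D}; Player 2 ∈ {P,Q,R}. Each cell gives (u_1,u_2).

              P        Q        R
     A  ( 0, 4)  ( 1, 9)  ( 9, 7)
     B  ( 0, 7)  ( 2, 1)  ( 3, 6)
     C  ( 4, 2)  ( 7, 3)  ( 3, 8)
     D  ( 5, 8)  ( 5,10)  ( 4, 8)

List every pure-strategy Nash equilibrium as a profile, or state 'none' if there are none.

PSNE: ∅

(A,P): not NE [P1→D gives 5>0; P2→Q gives 9>4]
(A,Q): not NE [P1→C gives 7>1]
(A,R): not NE [P2→Q gives 9>7]
(B,P): not NE [P1→D gives 5>0]
(B,Q): not NE [P1→C gives 7>2; P2→P gives 7>1]
(B,R): not NE [P1→A gives 9>3; P2→P gives 7>6]
(C,P): not NE [P1→D gives 5>4; P2→R gives 8>2]
(C,Q): not NE [P2→R gives 8>3]
(C,R): not NE [P1→A gives 9>3]
(D,P): not NE [P2→Q gives 10>8]
(D,Q): not NE [P1→C gives 7>5]
(D,R): not NE [P1→A gives 9>4; P2→Q gives 10>8]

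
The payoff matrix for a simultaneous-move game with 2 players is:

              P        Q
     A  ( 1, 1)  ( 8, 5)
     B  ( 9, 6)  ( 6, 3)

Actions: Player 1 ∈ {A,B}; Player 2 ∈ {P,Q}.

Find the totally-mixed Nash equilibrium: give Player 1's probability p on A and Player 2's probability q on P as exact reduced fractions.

P1 indiff ⇒ q·1+(1-q)·8 = q·9+(1-q)·6 ⇒ q(-8) = (1-q)(-2) ⇒ q = 1/5
P2 indiff ⇒ p·1+(1-p)·6 = p·5+(1-p)·3 ⇒ p(-4) = (1-p)(-3) ⇒ p = 3/7

p=3/7, q=1/5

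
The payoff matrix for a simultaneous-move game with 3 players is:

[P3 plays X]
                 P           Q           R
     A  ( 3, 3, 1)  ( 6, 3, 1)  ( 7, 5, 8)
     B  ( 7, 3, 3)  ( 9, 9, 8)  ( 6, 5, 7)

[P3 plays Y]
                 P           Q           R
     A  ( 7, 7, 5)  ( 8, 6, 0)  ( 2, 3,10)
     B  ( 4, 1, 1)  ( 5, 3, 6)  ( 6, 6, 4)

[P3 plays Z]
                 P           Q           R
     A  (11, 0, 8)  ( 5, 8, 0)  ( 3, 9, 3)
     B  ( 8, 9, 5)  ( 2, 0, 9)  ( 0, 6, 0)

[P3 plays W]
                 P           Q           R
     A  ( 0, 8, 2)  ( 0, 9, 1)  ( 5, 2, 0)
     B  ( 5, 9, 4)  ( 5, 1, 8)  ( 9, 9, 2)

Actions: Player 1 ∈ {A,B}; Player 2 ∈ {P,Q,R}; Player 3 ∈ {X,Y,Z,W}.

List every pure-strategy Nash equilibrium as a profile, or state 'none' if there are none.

Equilibria: none

(A,P,X): not NE [P1→B gives 7>3; P2→R gives 5>3; P3→Z gives 8>1]
(A,P,Y): not NE [P3→Z gives 8>5]
(A,P,Z): not NE [P2→R gives 9>0]
(A,P,W): not NE [P1→B gives 5>0; P2→Q gives 9>8; P3→Z gives 8>2]
(A,Q,X): not NE [P1→B gives 9>6; P2→R gives 5>3]
(A,Q,Y): not NE [P2→P gives 7>6; P3→W gives 1>0]
(A,Q,Z): not NE [P2→R gives 9>8; P3→W gives 1>0]
(A,Q,W): not NE [P1→B gives 5>0]
(A,R,X): not NE [P3→Y gives 10>8]
(A,R,Y): not NE [P1→B gives 6>2; P2→P gives 7>3]
(A,R,Z): not NE [P3→Y gives 10>3]
(A,R,W): not NE [P1→B gives 9>5; P2→Q gives 9>2; P3→Y gives 10>0]
(B,P,X): not NE [P2→Q gives 9>3; P3→Z gives 5>3]
(B,P,Y): not NE [P1→A gives 7>4; P2→R gives 6>1; P3→Z gives 5>1]
(B,P,Z): not NE [P1→A gives 11>8]
(B,P,W): not NE [P3→Z gives 5>4]
(B,Q,X): not NE [P3→Z gives 9>8]
(B,Q,Y): not NE [P1→A gives 8>5; P2→R gives 6>3; P3→Z gives 9>6]
(B,Q,Z): not NE [P1→A gives 5>2; P2→P gives 9>0]
(B,Q,W): not NE [P2→R gives 9>1; P3→Z gives 9>8]
(B,R,X): not NE [P1→A gives 7>6; P2→Q gives 9>5]
(B,R,Y): not NE [P3→X gives 7>4]
(B,R,Z): not NE [P1→A gives 3>0; P2→P gives 9>6; P3→X gives 7>0]
(B,R,W): not NE [P3→X gives 7>2]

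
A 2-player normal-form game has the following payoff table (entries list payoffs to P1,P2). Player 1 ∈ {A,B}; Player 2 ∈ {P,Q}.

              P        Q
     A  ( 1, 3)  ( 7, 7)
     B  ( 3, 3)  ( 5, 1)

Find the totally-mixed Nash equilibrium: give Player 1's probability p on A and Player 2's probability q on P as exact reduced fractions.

P1 indiff ⇒ q·1+(1-q)·7 = q·3+(1-q)·5 ⇒ q(-2) = (1-q)(-2) ⇒ q = 1/2
P2 indiff ⇒ p·3+(1-p)·3 = p·7+(1-p)·1 ⇒ p(-4) = (1-p)(-2) ⇒ p = 1/3

P1 mixes 1/3 on A; P2 mixes 1/2 on P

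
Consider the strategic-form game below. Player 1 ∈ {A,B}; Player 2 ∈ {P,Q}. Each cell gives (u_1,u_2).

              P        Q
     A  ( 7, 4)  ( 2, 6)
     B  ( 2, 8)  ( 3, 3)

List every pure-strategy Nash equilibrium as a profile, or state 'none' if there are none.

(A,P): not NE [P2→Q gives 6>4]
(A,Q): not NE [P1→B gives 3>2]
(B,P): not NE [P1→A gives 7>2]
(B,Q): not NE [P2→P gives 8>3]

Equilibria: none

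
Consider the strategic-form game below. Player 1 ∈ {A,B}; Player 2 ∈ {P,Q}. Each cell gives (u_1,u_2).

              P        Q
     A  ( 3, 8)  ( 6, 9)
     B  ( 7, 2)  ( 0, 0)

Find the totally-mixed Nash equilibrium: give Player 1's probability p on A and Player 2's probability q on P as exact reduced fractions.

P1 indiff ⇒ q·3+(1-q)·6 = q·7+(1-q)·0 ⇒ q(-4) = (1-q)(-6) ⇒ q = 3/5
P2 indiff ⇒ p·8+(1-p)·2 = p·9+(1-p)·0 ⇒ p(-1) = (1-p)(-2) ⇒ p = 2/3

(p,q) = (2/3, 3/5)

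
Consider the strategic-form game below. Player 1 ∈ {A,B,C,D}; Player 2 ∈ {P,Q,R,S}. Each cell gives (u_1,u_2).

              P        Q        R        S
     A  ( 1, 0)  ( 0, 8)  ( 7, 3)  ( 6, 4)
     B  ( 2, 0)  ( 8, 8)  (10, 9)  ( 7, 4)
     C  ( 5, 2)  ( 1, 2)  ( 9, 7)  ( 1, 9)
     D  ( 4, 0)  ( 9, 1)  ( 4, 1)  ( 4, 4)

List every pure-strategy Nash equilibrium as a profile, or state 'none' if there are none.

NE set: (B,R)

(A,P): not NE [P1→C gives 5>1; P2→Q gives 8>0]
(A,Q): not NE [P1→D gives 9>0]
(A,R): not NE [P1→B gives 10>7; P2→Q gives 8>3]
(A,S): not NE [P1→B gives 7>6; P2→Q gives 8>4]
(B,P): not NE [P1→C gives 5>2; P2→R gives 9>0]
(B,Q): not NE [P1→D gives 9>8; P2→R gives 9>8]
(B,R): NE
(B,S): not NE [P2→R gives 9>4]
(C,P): not NE [P2→S gives 9>2]
(C,Q): not NE [P1→D gives 9>1; P2→S gives 9>2]
(C,R): not NE [P1→B gives 10>9; P2→S gives 9>7]
(C,S): not NE [P1→B gives 7>1]
(D,P): not NE [P1→C gives 5>4; P2→S gives 4>0]
(D,Q): not NE [P2→S gives 4>1]
(D,R): not NE [P1→B gives 10>4; P2→S gives 4>1]
(D,S): not NE [P1→B gives 7>4]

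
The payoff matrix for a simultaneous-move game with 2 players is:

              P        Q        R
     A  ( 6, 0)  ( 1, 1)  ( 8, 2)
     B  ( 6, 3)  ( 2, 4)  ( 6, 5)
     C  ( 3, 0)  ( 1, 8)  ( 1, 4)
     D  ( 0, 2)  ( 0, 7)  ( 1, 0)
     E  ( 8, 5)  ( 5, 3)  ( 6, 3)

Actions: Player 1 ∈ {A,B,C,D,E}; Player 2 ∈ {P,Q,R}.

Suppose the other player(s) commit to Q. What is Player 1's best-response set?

u_1(A vs Q) = 1
u_1(B vs Q) = 2
u_1(C vs Q) = 1
u_1(D vs Q) = 0
u_1(E vs Q) = 5
max payoff 5 at {E}

P1 best: {E}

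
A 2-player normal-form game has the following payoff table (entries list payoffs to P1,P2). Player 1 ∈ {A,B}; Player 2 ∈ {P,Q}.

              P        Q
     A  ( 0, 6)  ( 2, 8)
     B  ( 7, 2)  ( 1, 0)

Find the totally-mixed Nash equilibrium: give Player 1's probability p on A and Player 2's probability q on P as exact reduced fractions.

P1 indiff ⇒ q·0+(1-q)·2 = q·7+(1-q)·1 ⇒ q(-7) = (1-q)(-1) ⇒ q = 1/8
P2 indiff ⇒ p·6+(1-p)·2 = p·8+(1-p)·0 ⇒ p(-2) = (1-p)(-2) ⇒ p = 1/2

(p,q) = (1/2, 1/8)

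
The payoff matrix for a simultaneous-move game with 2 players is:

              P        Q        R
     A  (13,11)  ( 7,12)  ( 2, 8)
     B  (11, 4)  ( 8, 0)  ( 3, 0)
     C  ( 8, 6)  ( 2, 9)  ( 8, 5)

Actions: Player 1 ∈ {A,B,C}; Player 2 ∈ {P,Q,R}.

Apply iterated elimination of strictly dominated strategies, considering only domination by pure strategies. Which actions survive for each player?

P2 drop R (P beats it: A:11>8 B:4>0 C:6>5)
P1 drop C (A beats it: P:13>8 Q:7>2)
P1→{A,B} P2→{P,Q}

Survivors P1:{A,B} P2:{P,Q}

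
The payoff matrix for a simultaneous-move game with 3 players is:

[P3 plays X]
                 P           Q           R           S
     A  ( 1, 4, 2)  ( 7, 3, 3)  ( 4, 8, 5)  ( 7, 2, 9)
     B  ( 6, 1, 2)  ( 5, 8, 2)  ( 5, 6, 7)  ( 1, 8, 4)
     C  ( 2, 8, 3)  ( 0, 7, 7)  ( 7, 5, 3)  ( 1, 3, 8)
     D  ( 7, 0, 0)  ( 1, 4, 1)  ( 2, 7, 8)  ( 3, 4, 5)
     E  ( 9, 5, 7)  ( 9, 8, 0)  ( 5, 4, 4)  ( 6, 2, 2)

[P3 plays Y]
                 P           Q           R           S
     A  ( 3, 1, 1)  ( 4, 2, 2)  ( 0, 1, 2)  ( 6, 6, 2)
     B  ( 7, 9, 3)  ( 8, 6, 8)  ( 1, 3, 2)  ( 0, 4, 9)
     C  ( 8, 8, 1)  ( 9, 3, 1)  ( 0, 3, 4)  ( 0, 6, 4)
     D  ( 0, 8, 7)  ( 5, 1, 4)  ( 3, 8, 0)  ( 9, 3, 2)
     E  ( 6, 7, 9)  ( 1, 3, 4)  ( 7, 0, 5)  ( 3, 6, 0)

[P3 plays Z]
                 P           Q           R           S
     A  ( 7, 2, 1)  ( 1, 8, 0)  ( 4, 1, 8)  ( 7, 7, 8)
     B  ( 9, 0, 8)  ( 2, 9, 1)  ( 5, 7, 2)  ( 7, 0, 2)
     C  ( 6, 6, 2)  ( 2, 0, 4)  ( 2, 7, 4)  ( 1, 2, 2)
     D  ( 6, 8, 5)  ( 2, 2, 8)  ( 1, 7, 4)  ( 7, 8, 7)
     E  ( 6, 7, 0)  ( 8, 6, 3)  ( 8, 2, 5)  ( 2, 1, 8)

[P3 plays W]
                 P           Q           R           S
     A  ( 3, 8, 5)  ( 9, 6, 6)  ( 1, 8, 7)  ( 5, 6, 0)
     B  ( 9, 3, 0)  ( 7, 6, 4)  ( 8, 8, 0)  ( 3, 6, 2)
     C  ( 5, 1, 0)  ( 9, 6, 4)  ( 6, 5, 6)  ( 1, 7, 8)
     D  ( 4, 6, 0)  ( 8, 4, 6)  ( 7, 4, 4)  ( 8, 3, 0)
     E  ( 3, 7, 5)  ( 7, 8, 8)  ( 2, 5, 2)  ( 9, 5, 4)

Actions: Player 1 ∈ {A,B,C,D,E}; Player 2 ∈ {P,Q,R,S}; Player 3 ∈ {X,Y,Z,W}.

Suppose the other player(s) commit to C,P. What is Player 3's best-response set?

argmax u_3 = {X}

u_3(X vs C,P) = 3
u_3(Y vs C,P) = 1
u_3(Z vs C,P) = 2
u_3(W vs C,P) = 0
max payoff 3 at {X}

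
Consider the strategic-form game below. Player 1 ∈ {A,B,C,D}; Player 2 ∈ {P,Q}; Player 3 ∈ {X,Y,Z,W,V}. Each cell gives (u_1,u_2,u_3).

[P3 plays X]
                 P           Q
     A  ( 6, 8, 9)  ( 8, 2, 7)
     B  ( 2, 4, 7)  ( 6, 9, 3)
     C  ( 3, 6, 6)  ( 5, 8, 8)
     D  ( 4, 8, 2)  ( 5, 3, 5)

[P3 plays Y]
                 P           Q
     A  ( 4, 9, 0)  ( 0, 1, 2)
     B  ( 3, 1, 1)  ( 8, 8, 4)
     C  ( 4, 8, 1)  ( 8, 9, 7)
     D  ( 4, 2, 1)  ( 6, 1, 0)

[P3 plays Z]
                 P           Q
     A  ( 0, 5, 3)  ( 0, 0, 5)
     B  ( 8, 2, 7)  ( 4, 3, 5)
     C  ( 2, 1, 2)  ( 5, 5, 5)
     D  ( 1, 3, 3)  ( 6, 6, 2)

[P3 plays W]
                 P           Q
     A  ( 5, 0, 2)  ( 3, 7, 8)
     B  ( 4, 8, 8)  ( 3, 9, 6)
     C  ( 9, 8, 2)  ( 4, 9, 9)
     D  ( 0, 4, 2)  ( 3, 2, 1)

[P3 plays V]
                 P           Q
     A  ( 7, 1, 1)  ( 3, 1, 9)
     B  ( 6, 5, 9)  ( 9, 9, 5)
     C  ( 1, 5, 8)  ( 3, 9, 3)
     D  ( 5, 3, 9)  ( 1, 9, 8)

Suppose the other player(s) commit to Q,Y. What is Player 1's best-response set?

argmax u_1 = {B,C}

u_1(A vs Q,Y) = 0
u_1(B vs Q,Y) = 8
u_1(C vs Q,Y) = 8
u_1(D vs Q,Y) = 6
max payoff 8 at {B,C}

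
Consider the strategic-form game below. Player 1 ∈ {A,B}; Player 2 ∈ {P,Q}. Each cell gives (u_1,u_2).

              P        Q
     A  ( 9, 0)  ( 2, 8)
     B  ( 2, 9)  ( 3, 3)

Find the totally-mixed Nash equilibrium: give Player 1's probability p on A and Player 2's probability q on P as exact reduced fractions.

P1 indiff ⇒ q·9+(1-q)·2 = q·2+(1-q)·3 ⇒ q(7) = (1-q)(1) ⇒ q = 1/8
P2 indiff ⇒ p·0+(1-p)·9 = p·8+(1-p)·3 ⇒ p(-8) = (1-p)(-6) ⇒ p = 3/7

P1 mixes 3/7 on A; P2 mixes 1/8 on P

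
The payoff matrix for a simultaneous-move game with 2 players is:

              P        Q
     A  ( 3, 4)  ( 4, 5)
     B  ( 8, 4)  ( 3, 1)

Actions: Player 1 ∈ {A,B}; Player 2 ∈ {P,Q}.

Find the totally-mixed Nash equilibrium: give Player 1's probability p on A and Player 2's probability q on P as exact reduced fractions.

P1 mixes 3/4 on A; P2 mixes 1/6 on P

P1 indiff ⇒ q·3+(1-q)·4 = q·8+(1-q)·3 ⇒ q(-5) = (1-q)(-1) ⇒ q = 1/6
P2 indiff ⇒ p·4+(1-p)·4 = p·5+(1-p)·1 ⇒ p(-1) = (1-p)(-3) ⇒ p = 3/4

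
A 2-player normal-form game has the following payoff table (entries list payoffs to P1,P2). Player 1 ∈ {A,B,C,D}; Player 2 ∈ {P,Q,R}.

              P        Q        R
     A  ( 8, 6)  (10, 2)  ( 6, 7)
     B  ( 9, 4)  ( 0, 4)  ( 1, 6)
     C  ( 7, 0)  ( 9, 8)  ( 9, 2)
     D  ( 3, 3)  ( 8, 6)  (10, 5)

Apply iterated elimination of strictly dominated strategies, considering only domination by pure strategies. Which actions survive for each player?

IESDS → P1:{A,C,D} P2:{Q,R}

P2 drop P (R beats it: A:7>6 B:6>4 C:2>0 D:5>3)
P1 drop B (A beats it: Q:10>0 R:6>1)
P1→{A,C,D} P2→{Q,R}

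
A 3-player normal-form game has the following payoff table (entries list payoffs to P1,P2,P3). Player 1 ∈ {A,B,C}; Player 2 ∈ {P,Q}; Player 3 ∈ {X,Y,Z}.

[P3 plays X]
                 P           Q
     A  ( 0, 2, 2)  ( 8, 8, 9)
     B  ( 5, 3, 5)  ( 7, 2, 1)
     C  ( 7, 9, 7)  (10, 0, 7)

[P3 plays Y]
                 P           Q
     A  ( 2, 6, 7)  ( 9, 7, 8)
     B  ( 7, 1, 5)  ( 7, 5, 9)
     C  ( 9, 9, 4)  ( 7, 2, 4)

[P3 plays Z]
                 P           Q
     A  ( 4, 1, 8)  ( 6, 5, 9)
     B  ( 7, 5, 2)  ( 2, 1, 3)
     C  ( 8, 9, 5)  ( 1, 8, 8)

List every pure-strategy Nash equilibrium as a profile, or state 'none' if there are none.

PSNE = {(A,Q,Z), (C,P,X)}

(A,P,X): not NE [P1→C gives 7>0; P2→Q gives 8>2; P3→Z gives 8>2]
(A,P,Y): not NE [P1→C gives 9>2; P2→Q gives 7>6; P3→Z gives 8>7]
(A,P,Z): not NE [P1→C gives 8>4; P2→Q gives 5>1]
(A,Q,X): not NE [P1→C gives 10>8]
(A,Q,Y): not NE [P3→Z gives 9>8]
(A,Q,Z): NE
(B,P,X): not NE [P1→C gives 7>5]
(B,P,Y): not NE [P1→C gives 9>7; P2→Q gives 5>1]
(B,P,Z): not NE [P1→C gives 8>7; P3→Y gives 5>2]
(B,Q,X): not NE [P1→C gives 10>7; P2→P gives 3>2; P3→Y gives 9>1]
(B,Q,Y): not NE [P1→A gives 9>7]
(B,Q,Z): not NE [P1→A gives 6>2; P2→P gives 5>1; P3→Y gives 9>3]
(C,P,X): NE
(C,P,Y): not NE [P3→X gives 7>4]
(C,P,Z): not NE [P3→X gives 7>5]
(C,Q,X): not NE [P2→P gives 9>0; P3→Z gives 8>7]
(C,Q,Y): not NE [P1→A gives 9>7; P2→P gives 9>2; P3→Z gives 8>4]
(C,Q,Z): not NE [P1→A gives 6>1; P2→P gives 9>8]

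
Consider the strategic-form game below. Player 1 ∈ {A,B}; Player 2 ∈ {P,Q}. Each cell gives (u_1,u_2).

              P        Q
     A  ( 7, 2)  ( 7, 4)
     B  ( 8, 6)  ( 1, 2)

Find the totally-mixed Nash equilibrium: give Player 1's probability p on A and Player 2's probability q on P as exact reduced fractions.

(p,q) = (2/3, 6/7)

P1 indiff ⇒ q·7+(1-q)·7 = q·8+(1-q)·1 ⇒ q(-1) = (1-q)(-6) ⇒ q = 6/7
P2 indiff ⇒ p·2+(1-p)·6 = p·4+(1-p)·2 ⇒ p(-2) = (1-p)(-4) ⇒ p = 2/3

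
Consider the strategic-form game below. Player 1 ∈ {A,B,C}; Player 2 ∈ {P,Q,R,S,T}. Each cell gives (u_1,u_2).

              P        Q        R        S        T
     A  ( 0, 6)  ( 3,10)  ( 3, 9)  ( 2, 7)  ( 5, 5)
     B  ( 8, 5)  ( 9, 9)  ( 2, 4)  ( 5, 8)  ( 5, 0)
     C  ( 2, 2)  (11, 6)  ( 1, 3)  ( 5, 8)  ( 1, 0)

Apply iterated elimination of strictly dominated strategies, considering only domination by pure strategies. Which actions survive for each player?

P2 drop P (Q beats it: A:10>6 B:9>5 C:6>2)
P2 drop R (Q beats it: A:10>9 B:9>4 C:6>3)
P2 drop T (Q beats it: A:10>5 B:9>0 C:6>0)
P1 drop A (B beats it: Q:9>3 S:5>2)
P1→{B,C} P2→{Q,S}

IESDS → P1:{B,C} P2:{Q,S}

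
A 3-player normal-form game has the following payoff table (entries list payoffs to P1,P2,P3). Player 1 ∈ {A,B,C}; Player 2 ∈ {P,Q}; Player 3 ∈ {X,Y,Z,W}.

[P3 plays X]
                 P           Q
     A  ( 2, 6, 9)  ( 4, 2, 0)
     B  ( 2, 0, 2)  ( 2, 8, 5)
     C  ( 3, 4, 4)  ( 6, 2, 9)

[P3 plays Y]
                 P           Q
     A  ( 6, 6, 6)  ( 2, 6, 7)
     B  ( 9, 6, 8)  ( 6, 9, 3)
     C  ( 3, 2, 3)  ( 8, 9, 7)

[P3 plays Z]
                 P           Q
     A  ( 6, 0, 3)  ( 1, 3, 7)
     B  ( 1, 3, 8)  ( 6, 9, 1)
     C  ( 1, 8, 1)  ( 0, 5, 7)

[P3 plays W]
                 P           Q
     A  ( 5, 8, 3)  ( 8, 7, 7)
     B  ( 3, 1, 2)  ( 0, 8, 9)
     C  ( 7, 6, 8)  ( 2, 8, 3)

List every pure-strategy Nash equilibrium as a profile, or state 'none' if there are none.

(A,P,X): not NE [P1→C gives 3>2]
(A,P,Y): not NE [P1→B gives 9>6; P3→X gives 9>6]
(A,P,Z): not NE [P2→Q gives 3>0; P3→X gives 9>3]
(A,P,W): not NE [P1→C gives 7>5; P3→X gives 9>3]
(A,Q,X): not NE [P1→C gives 6>4; P2→P gives 6>2; P3→W gives 7>0]
(A,Q,Y): not NE [P1→C gives 8>2]
(A,Q,Z): not NE [P1→B gives 6>1]
(A,Q,W): not NE [P2→P gives 8>7]
(B,P,X): not NE [P1→C gives 3>2; P2→Q gives 8>0; P3→Z gives 8>2]
(B,P,Y): not NE [P2→Q gives 9>6]
(B,P,Z): not NE [P1→A gives 6>1; P2→Q gives 9>3]
(B,P,W): not NE [P1→C gives 7>3; P2→Q gives 8>1; P3→Z gives 8>2]
(B,Q,X): not NE [P1→C gives 6>2; P3→W gives 9>5]
(B,Q,Y): not NE [P1→C gives 8>6; P3→W gives 9>3]
(B,Q,Z): not NE [P3→W gives 9>1]
(B,Q,W): not NE [P1→A gives 8>0]
(C,P,X): not NE [P3→W gives 8>4]
(C,P,Y): not NE [P1→B gives 9>3; P2→Q gives 9>2; P3→W gives 8>3]
(C,P,Z): not NE [P1→A gives 6>1; P3→W gives 8>1]
(C,P,W): not NE [P2→Q gives 8>6]
(C,Q,X): not NE [P2→P gives 4>2]
(C,Q,Y): not NE [P3→X gives 9>7]
(C,Q,Z): not NE [P1→B gives 6>0; P2→P gives 8>5; P3→X gives 9>7]
(C,Q,W): not NE [P1→A gives 8>2; P3→X gives 9>3]

No pure NE.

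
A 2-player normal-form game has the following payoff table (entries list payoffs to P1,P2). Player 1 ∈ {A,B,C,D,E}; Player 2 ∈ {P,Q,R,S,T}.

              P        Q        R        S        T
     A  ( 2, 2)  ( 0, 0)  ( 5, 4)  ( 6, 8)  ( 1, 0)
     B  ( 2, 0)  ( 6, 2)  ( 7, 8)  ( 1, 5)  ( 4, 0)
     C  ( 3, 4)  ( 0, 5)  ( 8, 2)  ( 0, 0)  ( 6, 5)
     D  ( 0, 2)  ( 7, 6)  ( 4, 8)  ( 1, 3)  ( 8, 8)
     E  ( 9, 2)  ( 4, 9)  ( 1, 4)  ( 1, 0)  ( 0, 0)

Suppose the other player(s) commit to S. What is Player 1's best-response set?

argmax u_1 = {A}

u_1(A vs S) = 6
u_1(B vs S) = 1
u_1(C vs S) = 0
u_1(D vs S) = 1
u_1(E vs S) = 1
max payoff 6 at {A}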